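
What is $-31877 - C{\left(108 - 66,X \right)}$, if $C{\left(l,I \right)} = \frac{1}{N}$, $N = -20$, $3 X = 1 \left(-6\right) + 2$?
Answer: $- \frac{637539}{20} \approx -31877.0$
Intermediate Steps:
$X = - \frac{4}{3}$ ($X = \frac{1 \left(-6\right) + 2}{3} = \frac{-6 + 2}{3} = \frac{1}{3} \left(-4\right) = - \frac{4}{3} \approx -1.3333$)
$C{\left(l,I \right)} = - \frac{1}{20}$ ($C{\left(l,I \right)} = \frac{1}{-20} = - \frac{1}{20}$)
$-31877 - C{\left(108 - 66,X \right)} = -31877 - - \frac{1}{20} = -31877 + \frac{1}{20} = - \frac{637539}{20}$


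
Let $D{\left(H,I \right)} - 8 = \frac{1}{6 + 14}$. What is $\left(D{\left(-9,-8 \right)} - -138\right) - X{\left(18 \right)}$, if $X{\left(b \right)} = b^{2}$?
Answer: $- \frac{3559}{20} \approx -177.95$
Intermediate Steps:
$D{\left(H,I \right)} = \frac{161}{20}$ ($D{\left(H,I \right)} = 8 + \frac{1}{6 + 14} = 8 + \frac{1}{20} = \frac{161}{20}$)
$\left(D{\left(-9,-8 \right)} - -138\right) - X{\left(18 \right)} = \left(\frac{161}{20} - -138\right) - 18^{2} = \left(\frac{161}{20} + 138\right) - 324 = \frac{2921}{20} - 324 = - \frac{3559}{20}$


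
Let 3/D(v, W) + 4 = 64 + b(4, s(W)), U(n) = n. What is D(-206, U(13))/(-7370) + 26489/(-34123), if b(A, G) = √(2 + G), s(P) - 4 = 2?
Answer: -35062524935/45166977196 + 3*√2/13236520 ≈ -0.77629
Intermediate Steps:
s(P) = 6 (s(P) = 4 + 2 = 6)
D(v, W) = 3/(60 + 2*√2) (D(v, W) = 3/(-4 + (64 + √(2 + 6))) = 3/(-4 + (64 + √8)) = 3/(-4 + (64 + 2*√2)) = 3/(60 + 2*√2))
D(-206, U(13))/(-7370) + 26489/(-34123) = (45/898 - 3*√2/1796)/(-7370) + 26489/(-34123) = (45/898 - 3*√2/1796)*(-1/7370) + 26489*(-1/34123) = (-9/1323652 + 3*√2/13236520) - 26489/34123 = -35062524935/45166977196 + 3*√2/13236520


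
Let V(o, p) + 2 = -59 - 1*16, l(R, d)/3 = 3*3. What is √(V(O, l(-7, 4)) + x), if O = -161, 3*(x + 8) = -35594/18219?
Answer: I*√28430379047/18219 ≈ 9.2548*I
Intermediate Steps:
l(R, d) = 27 (l(R, d) = 3*(3*3) = 3*9 = 27)
x = -472850/54657 (x = -8 + (-35594/18219)/3 = -8 + (-35594*1/18219)/3 = -8 + (⅓)*(-35594/18219) = -8 - 35594/54657 = -472850/54657 ≈ -8.6512)
V(o, p) = -77 (V(o, p) = -2 + (-59 - 1*16) = -2 + (-59 - 16) = -2 - 75 = -77)
√(V(O, l(-7, 4)) + x) = √(-77 - 472850/54657) = √(-4681439/54657) = I*√28430379047/18219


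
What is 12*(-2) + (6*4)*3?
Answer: 48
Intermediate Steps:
12*(-2) + (6*4)*3 = -24 + 24*3 = -24 + 72 = 48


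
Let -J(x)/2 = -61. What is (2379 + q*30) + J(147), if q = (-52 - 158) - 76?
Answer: -6079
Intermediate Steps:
J(x) = 122 (J(x) = -2*(-61) = 122)
q = -286 (q = -210 - 76 = -286)
(2379 + q*30) + J(147) = (2379 - 286*30) + 122 = (2379 - 8580) + 122 = -6201 + 122 = -6079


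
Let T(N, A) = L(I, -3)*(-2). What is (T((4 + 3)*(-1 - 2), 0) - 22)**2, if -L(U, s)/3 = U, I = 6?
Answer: 196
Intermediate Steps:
L(U, s) = -3*U
T(N, A) = 36 (T(N, A) = -3*6*(-2) = -18*(-2) = 36)
(T((4 + 3)*(-1 - 2), 0) - 22)**2 = (36 - 22)**2 = 14**2 = 196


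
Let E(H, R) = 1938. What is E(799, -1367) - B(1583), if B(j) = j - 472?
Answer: 827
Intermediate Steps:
B(j) = -472 + j
E(799, -1367) - B(1583) = 1938 - (-472 + 1583) = 1938 - 1*1111 = 1938 - 1111 = 827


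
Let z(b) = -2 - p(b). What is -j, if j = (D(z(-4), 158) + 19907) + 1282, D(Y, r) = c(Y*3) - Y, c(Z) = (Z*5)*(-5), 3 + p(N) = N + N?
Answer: -20505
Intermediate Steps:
p(N) = -3 + 2*N (p(N) = -3 + (N + N) = -3 + 2*N)
z(b) = 1 - 2*b (z(b) = -2 - (-3 + 2*b) = -2 + (3 - 2*b) = 1 - 2*b)
c(Z) = -25*Z (c(Z) = (5*Z)*(-5) = -25*Z)
D(Y, r) = -76*Y (D(Y, r) = -25*Y*3 - Y = -75*Y - Y = -76*Y)
j = 20505 (j = (-76*(1 - 2*(-4)) + 19907) + 1282 = (-76*(1 + 8) + 19907) + 1282 = (-76*9 + 19907) + 1282 = (-684 + 19907) + 1282 = 19223 + 1282 = 20505)
-j = -1*20505 = -20505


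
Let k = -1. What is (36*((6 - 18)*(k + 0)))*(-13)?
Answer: -5616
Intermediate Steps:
(36*((6 - 18)*(k + 0)))*(-13) = (36*((6 - 18)*(-1 + 0)))*(-13) = (36*(-12*(-1)))*(-13) = (36*12)*(-13) = 432*(-13) = -5616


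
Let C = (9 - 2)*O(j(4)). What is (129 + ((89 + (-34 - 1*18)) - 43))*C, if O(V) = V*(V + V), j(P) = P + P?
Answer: 110208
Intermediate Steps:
j(P) = 2*P
O(V) = 2*V**2 (O(V) = V*(2*V) = 2*V**2)
C = 896 (C = (9 - 2)*(2*(2*4)**2) = 7*(2*8**2) = 7*(2*64) = 7*128 = 896)
(129 + ((89 + (-34 - 1*18)) - 43))*C = (129 + ((89 + (-34 - 1*18)) - 43))*896 = (129 + ((89 + (-34 - 18)) - 43))*896 = (129 + ((89 - 52) - 43))*896 = (129 + (37 - 43))*896 = (129 - 6)*896 = 123*896 = 110208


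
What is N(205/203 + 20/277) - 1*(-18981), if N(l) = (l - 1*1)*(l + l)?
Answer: 60017066754801/3161925361 ≈ 18981.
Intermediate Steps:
N(l) = 2*l*(-1 + l) (N(l) = (l - 1)*(2*l) = (-1 + l)*(2*l) = 2*l*(-1 + l))
N(205/203 + 20/277) - 1*(-18981) = 2*(205/203 + 20/277)*(-1 + (205/203 + 20/277)) - 1*(-18981) = 2*(205*(1/203) + 20*(1/277))*(-1 + (205*(1/203) + 20*(1/277))) + 18981 = 2*(205/203 + 20/277)*(-1 + (205/203 + 20/277)) + 18981 = 2*(60845/56231)*(-1 + 60845/56231) + 18981 = 2*(60845/56231)*(4614/56231) + 18981 = 561477660/3161925361 + 18981 = 60017066754801/3161925361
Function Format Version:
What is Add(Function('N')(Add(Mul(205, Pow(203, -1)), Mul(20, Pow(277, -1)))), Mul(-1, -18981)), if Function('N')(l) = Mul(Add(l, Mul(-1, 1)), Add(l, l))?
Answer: Rational(60017066754801, 3161925361) ≈ 18981.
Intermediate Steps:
Function('N')(l) = Mul(2, l, Add(-1, l)) (Function('N')(l) = Mul(Add(l, -1), Mul(2, l)) = Mul(Add(-1, l), Mul(2, l)) = Mul(2, l, Add(-1, l)))
Add(Function('N')(Add(Mul(205, Pow(203, -1)), Mul(20, Pow(277, -1)))), Mul(-1, -18981)) = Add(Mul(2, Add(Mul(205, Pow(203, -1)), Mul(20, Pow(277, -1))), Add(-1, Add(Mul(205, Pow(203, -1)), Mul(20, Pow(277, -1))))), Mul(-1, -18981)) = Add(Mul(2, Add(Mul(205, Rational(1, 203)), Mul(20, Rational(1, 277))), Add(-1, Add(Mul(205, Rational(1, 203)), Mul(20, Rational(1, 277))))), 18981) = Add(Mul(2, Add(Rational(205, 203), Rational(20, 277)), Add(-1, Add(Rational(205, 203), Rational(20, 277)))), 18981) = Add(Mul(2, Rational(60845, 56231), Add(-1, Rational(60845, 56231))), 18981) = Add(Mul(2, Rational(60845, 56231), Rational(4614, 56231)), 18981) = Add(Rational(561477660, 3161925361), 18981) = Rational(60017066754801, 3161925361)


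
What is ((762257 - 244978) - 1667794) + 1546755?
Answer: 396240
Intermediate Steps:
((762257 - 244978) - 1667794) + 1546755 = (517279 - 1667794) + 1546755 = -1150515 + 1546755 = 396240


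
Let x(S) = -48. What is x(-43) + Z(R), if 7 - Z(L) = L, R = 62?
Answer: -103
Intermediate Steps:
Z(L) = 7 - L
x(-43) + Z(R) = -48 + (7 - 1*62) = -48 + (7 - 62) = -48 - 55 = -103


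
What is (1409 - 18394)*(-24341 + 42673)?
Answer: -311369020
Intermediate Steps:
(1409 - 18394)*(-24341 + 42673) = -16985*18332 = -311369020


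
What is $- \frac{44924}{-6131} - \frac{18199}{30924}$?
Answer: $\frac{1277651707}{189595044} \approx 6.7388$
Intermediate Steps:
$- \frac{44924}{-6131} - \frac{18199}{30924} = \left(-44924\right) \left(- \frac{1}{6131}\right) - \frac{18199}{30924} = \frac{44924}{6131} - \frac{18199}{30924} = \frac{1277651707}{189595044}$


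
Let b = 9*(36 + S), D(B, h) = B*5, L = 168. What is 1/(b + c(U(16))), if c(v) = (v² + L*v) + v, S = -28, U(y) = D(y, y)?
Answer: 1/19992 ≈ 5.0020e-5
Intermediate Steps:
D(B, h) = 5*B
U(y) = 5*y
c(v) = v² + 169*v (c(v) = (v² + 168*v) + v = v² + 169*v)
b = 72 (b = 9*(36 - 28) = 9*8 = 72)
1/(b + c(U(16))) = 1/(72 + (5*16)*(169 + 5*16)) = 1/(72 + 80*(169 + 80)) = 1/(72 + 80*249) = 1/(72 + 19920) = 1/19992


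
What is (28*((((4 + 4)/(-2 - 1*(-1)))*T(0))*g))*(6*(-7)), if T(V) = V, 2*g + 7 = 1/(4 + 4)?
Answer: 0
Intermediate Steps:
g = -55/16 (g = -7/2 + 1/(2*(4 + 4)) = -7/2 + (½)/8 = -7/2 + (½)*(⅛) = -7/2 + 1/16 = -55/16 ≈ -3.4375)
(28*((((4 + 4)/(-2 - 1*(-1)))*T(0))*g))*(6*(-7)) = (28*((((4 + 4)/(-2 - 1*(-1)))*0)*(-55/16)))*(6*(-7)) = (28*(((8/(-2 + 1))*0)*(-55/16)))*(-42) = (28*(((8/(-1))*0)*(-55/16)))*(-42) = (28*(((8*(-1))*0)*(-55/16)))*(-42) = (28*(-8*0*(-55/16)))*(-42) = (28*(0*(-55/16)))*(-42) = (28*0)*(-42) = 0*(-42) = 0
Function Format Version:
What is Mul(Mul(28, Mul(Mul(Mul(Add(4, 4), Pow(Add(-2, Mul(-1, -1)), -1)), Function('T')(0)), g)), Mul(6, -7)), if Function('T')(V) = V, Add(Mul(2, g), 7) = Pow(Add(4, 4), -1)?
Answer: 0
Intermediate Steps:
g = Rational(-55, 16) (g = Add(Rational(-7, 2), Mul(Rational(1, 2), Pow(Add(4, 4), -1))) = Add(Rational(-7, 2), Mul(Rational(1, 2), Pow(8, -1))) = Add(Rational(-7, 2), Mul(Rational(1, 2), Rational(1, 8))) = Add(Rational(-7, 2), Rational(1, 16)) = Rational(-55, 16) ≈ -3.4375)
Mul(Mul(28, Mul(Mul(Mul(Add(4, 4), Pow(Add(-2, Mul(-1, -1)), -1)), Function('T')(0)), g)), Mul(6, -7)) = Mul(Mul(28, Mul(Mul(Mul(Add(4, 4), Pow(Add(-2, Mul(-1, -1)), -1)), 0), Rational(-55, 16))), Mul(6, -7)) = Mul(Mul(28, Mul(Mul(Mul(8, Pow(Add(-2, 1), -1)), 0), Rational(-55, 16))), -42) = Mul(Mul(28, Mul(Mul(Mul(8, Pow(-1, -1)), 0), Rational(-55, 16))), -42) = Mul(Mul(28, Mul(Mul(Mul(8, -1), 0), Rational(-55, 16))), -42) = Mul(Mul(28, Mul(Mul(-8, 0), Rational(-55, 16))), -42) = Mul(Mul(28, Mul(0, Rational(-55, 16))), -42) = Mul(Mul(28, 0), -42) = Mul(0, -42) = 0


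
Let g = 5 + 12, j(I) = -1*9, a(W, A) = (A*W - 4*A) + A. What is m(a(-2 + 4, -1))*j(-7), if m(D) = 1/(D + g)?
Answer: -½ ≈ -0.50000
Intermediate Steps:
a(W, A) = -3*A + A*W (a(W, A) = (-4*A + A*W) + A = -3*A + A*W)
j(I) = -9
g = 17
m(D) = 1/(17 + D) (m(D) = 1/(D + 17) = 1/(17 + D))
m(a(-2 + 4, -1))*j(-7) = -9/(17 - (-3 + (-2 + 4))) = -9/(17 - (-3 + 2)) = -9/(17 - 1*(-1)) = -9/(17 + 1) = -9/18 = (1/18)*(-9) = -½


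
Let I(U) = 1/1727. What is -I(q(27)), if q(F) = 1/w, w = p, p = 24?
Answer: -1/1727 ≈ -0.00057904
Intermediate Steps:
w = 24
q(F) = 1/24
I(U) = 1/1727
-I(q(27)) = -1*1/1727 = -1/1727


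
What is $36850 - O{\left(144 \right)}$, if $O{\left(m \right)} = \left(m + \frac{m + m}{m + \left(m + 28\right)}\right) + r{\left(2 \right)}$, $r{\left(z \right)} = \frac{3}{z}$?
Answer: $\frac{5799167}{158} \approx 36704.0$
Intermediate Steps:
$O{\left(m \right)} = \frac{3}{2} + m + \frac{2 m}{28 + 2 m}$ ($O{\left(m \right)} = \left(m + \frac{m + m}{m + \left(m + 28\right)}\right) + \frac{3}{2} = \left(m + \frac{2 m}{m + \left(28 + m\right)}\right) + 3 \cdot \frac{1}{2} = \left(m + \frac{2 m}{28 + 2 m}\right) + \frac{3}{2} = \frac{3}{2} + m + \frac{2 m}{28 + 2 m}$)
$36850 - O{\left(144 \right)} = 36850 - \frac{21 + 144^{2} + \frac{33}{2} \cdot 144}{14 + 144} = 36850 - \frac{21 + 20736 + 2376}{158} = 36850 - \frac{1}{158} \cdot 23133 = 36850 - \frac{23133}{158} = \frac{5799167}{158}$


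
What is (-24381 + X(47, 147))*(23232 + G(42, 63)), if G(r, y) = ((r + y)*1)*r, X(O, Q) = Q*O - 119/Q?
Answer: -3380883806/7 ≈ -4.8298e+8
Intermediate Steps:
X(O, Q) = -119/Q + O*Q (X(O, Q) = O*Q - 119/Q = -119/Q + O*Q)
G(r, y) = r*(r + y) (G(r, y) = (r + y)*r = r*(r + y))
(-24381 + X(47, 147))*(23232 + G(42, 63)) = (-24381 + (-119/147 + 47*147))*(23232 + 42*(42 + 63)) = (-24381 + (-119*1/147 + 6909))*(23232 + 42*105) = (-24381 + (-17/21 + 6909))*(23232 + 4410) = (-24381 + 145072/21)*27642 = -366929/21*27642 = -3380883806/7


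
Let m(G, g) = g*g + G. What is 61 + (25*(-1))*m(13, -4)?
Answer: -664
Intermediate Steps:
m(G, g) = G + g² (m(G, g) = g² + G = G + g²)
61 + (25*(-1))*m(13, -4) = 61 + (25*(-1))*(13 + (-4)²) = 61 - 25*(13 + 16) = 61 - 25*29 = 61 - 725 = -664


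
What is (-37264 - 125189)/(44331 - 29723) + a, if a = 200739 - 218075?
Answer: -253406741/14608 ≈ -17347.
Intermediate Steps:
a = -17336
(-37264 - 125189)/(44331 - 29723) + a = (-37264 - 125189)/(44331 - 29723) - 17336 = -162453/14608 - 17336 = -253406741/14608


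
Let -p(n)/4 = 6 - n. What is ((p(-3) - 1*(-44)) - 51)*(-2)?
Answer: 86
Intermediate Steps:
p(n) = -24 + 4*n (p(n) = -4*(6 - n) = -24 + 4*n)
((p(-3) - 1*(-44)) - 51)*(-2) = (((-24 + 4*(-3)) - 1*(-44)) - 51)*(-2) = (((-24 - 12) + 44) - 51)*(-2) = ((-36 + 44) - 51)*(-2) = (8 - 51)*(-2) = -43*(-2) = 86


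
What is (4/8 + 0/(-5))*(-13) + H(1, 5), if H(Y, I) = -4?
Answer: -21/2 ≈ -10.500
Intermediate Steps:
(4/8 + 0/(-5))*(-13) + H(1, 5) = (4/8 + 0/(-5))*(-13) - 4 = (4*(1/8) + 0*(-1/5))*(-13) - 4 = (1/2 + 0)*(-13) - 4 = (1/2)*(-13) - 4 = -13/2 - 4 = -21/2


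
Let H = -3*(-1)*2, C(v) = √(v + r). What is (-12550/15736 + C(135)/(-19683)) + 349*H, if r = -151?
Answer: 16469317/7868 - 4*I/19683 ≈ 2093.2 - 0.00020322*I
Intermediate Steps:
C(v) = √(-151 + v) (C(v) = √(v - 151) = √(-151 + v))
H = 6 (H = 3*2 = 6)
(-12550/15736 + C(135)/(-19683)) + 349*H = (-12550/15736 + √(-151 + 135)/(-19683)) + 349*6 = (-12550*1/15736 + √(-16)*(-1/19683)) + 2094 = (-6275/7868 + (4*I)*(-1/19683)) + 2094 = (-6275/7868 - 4*I/19683) + 2094 = 16469317/7868 - 4*I/19683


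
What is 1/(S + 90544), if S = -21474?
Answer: 1/69070 ≈ 1.4478e-5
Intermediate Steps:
1/(S + 90544) = 1/(-21474 + 90544) = 1/69070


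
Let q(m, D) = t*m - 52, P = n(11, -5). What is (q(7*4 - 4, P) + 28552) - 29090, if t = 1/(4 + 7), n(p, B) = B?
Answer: -6466/11 ≈ -587.82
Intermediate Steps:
t = 1/11 ≈ 0.090909
P = -5
q(m, D) = -52 + m/11 (q(m, D) = m/11 - 52 = -52 + m/11)
(q(7*4 - 4, P) + 28552) - 29090 = ((-52 + (7*4 - 4)/11) + 28552) - 29090 = ((-52 + (28 - 4)/11) + 28552) - 29090 = ((-52 + (1/11)*24) + 28552) - 29090 = ((-52 + 24/11) + 28552) - 29090 = (-548/11 + 28552) - 29090 = 313524/11 - 29090 = -6466/11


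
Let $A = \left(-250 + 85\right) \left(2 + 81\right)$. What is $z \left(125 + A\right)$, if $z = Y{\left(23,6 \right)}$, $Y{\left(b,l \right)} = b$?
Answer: $-312110$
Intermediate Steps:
$z = 23$
$A = -13695$ ($A = \left(-165\right) 83 = -13695$)
$z \left(125 + A\right) = 23 \left(125 - 13695\right) = 23 \left(-13570\right) = -312110$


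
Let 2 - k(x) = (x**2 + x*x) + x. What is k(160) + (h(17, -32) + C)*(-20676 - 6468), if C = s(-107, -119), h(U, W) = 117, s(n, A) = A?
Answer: 2930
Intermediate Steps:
C = -119
k(x) = 2 - x - 2*x**2 (k(x) = 2 - ((x**2 + x*x) + x) = 2 - ((x**2 + x**2) + x) = 2 - (2*x**2 + x) = 2 - (x + 2*x**2) = 2 + (-x - 2*x**2) = 2 - x - 2*x**2)
k(160) + (h(17, -32) + C)*(-20676 - 6468) = (2 - 1*160 - 2*160**2) + (117 - 119)*(-20676 - 6468) = (2 - 160 - 2*25600) - 2*(-27144) = (2 - 160 - 51200) + 54288 = -51358 + 54288 = 2930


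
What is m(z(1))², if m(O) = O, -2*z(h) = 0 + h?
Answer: ¼ ≈ 0.25000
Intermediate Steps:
z(h) = -h/2 (z(h) = -(0 + h)/2 = -h/2)
m(z(1))² = (-½*1)² = (-½)² = ¼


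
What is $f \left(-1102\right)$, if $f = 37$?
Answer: $-40774$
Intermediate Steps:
$f \left(-1102\right) = 37 \left(-1102\right) = -40774$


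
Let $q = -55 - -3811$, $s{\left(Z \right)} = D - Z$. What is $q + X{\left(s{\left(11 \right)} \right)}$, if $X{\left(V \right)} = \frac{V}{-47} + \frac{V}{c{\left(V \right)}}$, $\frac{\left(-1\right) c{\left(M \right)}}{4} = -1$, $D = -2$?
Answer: $\frac{705569}{188} \approx 3753.0$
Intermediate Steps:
$c{\left(M \right)} = 4$ ($c{\left(M \right)} = \left(-4\right) \left(-1\right) = 4$)
$s{\left(Z \right)} = -2 - Z$
$X{\left(V \right)} = \frac{43 V}{188}$ ($X{\left(V \right)} = \frac{V}{-47} + \frac{V}{4} = V \left(- \frac{1}{47}\right) + V \frac{1}{4} = - \frac{V}{47} + \frac{V}{4} = \frac{43 V}{188}$)
$q = 3756$ ($q = -55 + 3811 = 3756$)
$q + X{\left(s{\left(11 \right)} \right)} = 3756 + \frac{43 \left(-2 - 11\right)}{188} = 3756 + \frac{43}{188} \left(-13\right) = 3756 - \frac{559}{188} = \frac{705569}{188}$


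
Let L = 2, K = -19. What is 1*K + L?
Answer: -17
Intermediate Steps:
1*K + L = 1*(-19) + 2 = -19 + 2 = -17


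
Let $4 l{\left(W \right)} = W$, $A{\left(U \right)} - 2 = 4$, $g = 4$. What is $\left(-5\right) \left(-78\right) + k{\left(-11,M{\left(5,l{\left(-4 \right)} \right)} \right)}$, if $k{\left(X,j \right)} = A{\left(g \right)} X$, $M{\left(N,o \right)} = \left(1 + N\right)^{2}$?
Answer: $324$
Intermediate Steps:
$A{\left(U \right)} = 6$ ($A{\left(U \right)} = 2 + 4 = 6$)
$l{\left(W \right)} = \frac{W}{4}$
$k{\left(X,j \right)} = 6 X$
$\left(-5\right) \left(-78\right) + k{\left(-11,M{\left(5,l{\left(-4 \right)} \right)} \right)} = \left(-5\right) \left(-78\right) + 6 \left(-11\right) = 390 - 66 = 324$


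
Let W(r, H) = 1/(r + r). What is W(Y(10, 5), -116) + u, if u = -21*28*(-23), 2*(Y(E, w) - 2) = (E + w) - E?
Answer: 121717/9 ≈ 13524.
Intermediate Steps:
Y(E, w) = 2 + w/2 (Y(E, w) = 2 + ((E + w) - E)/2 = 2 + w/2)
u = 13524 (u = -588*(-23) = 13524)
W(r, H) = 1/(2*r)
W(Y(10, 5), -116) + u = 1/(2*(2 + (1/2)*5)) + 13524 = 1/(2*(2 + 5/2)) + 13524 = 1/(2*(9/2)) + 13524 = (1/2)*(2/9) + 13524 = 1/9 + 13524 = 121717/9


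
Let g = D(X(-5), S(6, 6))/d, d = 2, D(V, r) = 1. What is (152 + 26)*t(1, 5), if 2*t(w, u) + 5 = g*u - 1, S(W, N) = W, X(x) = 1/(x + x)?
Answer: -623/2 ≈ -311.50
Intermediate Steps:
X(x) = 1/(2*x)
g = 1/2 ≈ 0.50000
t(w, u) = -3 + u/4 (t(w, u) = -5/2 + (u/2 - 1)/2 = -5/2 + (-1 + u/2)/2 = -5/2 + (-1/2 + u/4) = -3 + u/4)
(152 + 26)*t(1, 5) = (152 + 26)*(-3 + (1/4)*5) = 178*(-3 + 5/4) = 178*(-7/4) = -623/2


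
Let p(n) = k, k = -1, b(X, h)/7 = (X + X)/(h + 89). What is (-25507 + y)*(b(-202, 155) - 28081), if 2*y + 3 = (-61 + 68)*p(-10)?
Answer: 43718587776/61 ≈ 7.1670e+8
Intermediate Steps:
b(X, h) = 14*X/(89 + h) (b(X, h) = 7*((X + X)/(h + 89)) = 7*((2*X)/(89 + h)) = 7*(2*X/(89 + h)) = 14*X/(89 + h))
p(n) = -1
y = -5 (y = -3/2 + ((-61 + 68)*(-1))/2 = -3/2 + (7*(-1))/2 = -3/2 + (½)*(-7) = -3/2 - 7/2 = -5)
(-25507 + y)*(b(-202, 155) - 28081) = (-25507 - 5)*(14*(-202)/(89 + 155) - 28081) = -25512*(14*(-202)/244 - 28081) = -25512*(14*(-202)*(1/244) - 28081) = -25512*(-707/61 - 28081) = -25512*(-1713648/61) = 43718587776/61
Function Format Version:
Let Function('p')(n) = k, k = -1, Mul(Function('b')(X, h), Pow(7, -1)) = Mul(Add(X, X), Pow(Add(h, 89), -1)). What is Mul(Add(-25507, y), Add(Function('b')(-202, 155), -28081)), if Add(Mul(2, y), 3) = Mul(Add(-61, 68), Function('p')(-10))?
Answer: Rational(43718587776, 61) ≈ 7.1670e+8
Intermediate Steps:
Function('b')(X, h) = Mul(14, X, Pow(Add(89, h), -1)) (Function('b')(X, h) = Mul(7, Mul(Add(X, X), Pow(Add(h, 89), -1))) = Mul(7, Mul(Mul(2, X), Pow(Add(89, h), -1))) = Mul(7, Mul(2, X, Pow(Add(89, h), -1))) = Mul(14, X, Pow(Add(89, h), -1)))
Function('p')(n) = -1
y = -5 (y = Add(Rational(-3, 2), Mul(Rational(1, 2), Mul(Add(-61, 68), -1))) = Add(Rational(-3, 2), Mul(Rational(1, 2), Mul(7, -1))) = Add(Rational(-3, 2), Mul(Rational(1, 2), -7)) = Add(Rational(-3, 2), Rational(-7, 2)) = -5)
Mul(Add(-25507, y), Add(Function('b')(-202, 155), -28081)) = Mul(Add(-25507, -5), Add(Mul(14, -202, Pow(Add(89, 155), -1)), -28081)) = Mul(-25512, Add(Mul(14, -202, Pow(244, -1)), -28081)) = Mul(-25512, Add(Mul(14, -202, Rational(1, 244)), -28081)) = Mul(-25512, Add(Rational(-707, 61), -28081)) = Mul(-25512, Rational(-1713648, 61)) = Rational(43718587776, 61)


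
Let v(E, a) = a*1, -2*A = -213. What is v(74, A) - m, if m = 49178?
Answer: -98143/2 ≈ -49072.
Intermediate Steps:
A = 213/2 (A = -1/2*(-213) = 213/2 ≈ 106.50)
v(E, a) = a
v(74, A) - m = 213/2 - 1*49178 = 213/2 - 49178 = -98143/2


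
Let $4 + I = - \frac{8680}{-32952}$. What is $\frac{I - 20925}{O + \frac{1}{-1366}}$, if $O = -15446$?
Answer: $\frac{117756666556}{86907757203} \approx 1.355$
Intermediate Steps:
$I = - \frac{15391}{4119}$ ($I = -4 - \frac{8680}{-32952} = -4 - - \frac{1085}{4119} = -4 + \frac{1085}{4119} = - \frac{15391}{4119} \approx -3.7366$)
$\frac{I - 20925}{O + \frac{1}{-1366}} = \frac{- \frac{15391}{4119} - 20925}{-15446 + \frac{1}{-1366}} = - \frac{86205466}{4119 \left(-15446 - \frac{1}{1366}\right)} = - \frac{86205466}{4119 \left(- \frac{21099237}{1366}\right)} = \left(- \frac{86205466}{4119}\right) \left(- \frac{1366}{21099237}\right) = \frac{117756666556}{86907757203}$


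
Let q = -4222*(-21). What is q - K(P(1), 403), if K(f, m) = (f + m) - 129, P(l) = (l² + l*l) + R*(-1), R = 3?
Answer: 88389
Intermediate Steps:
P(l) = -3 + 2*l² (P(l) = (l² + l*l) + 3*(-1) = (l² + l²) - 3 = 2*l² - 3 = -3 + 2*l²)
K(f, m) = -129 + f + m
q = 88662
q - K(P(1), 403) = 88662 - (-129 + (-3 + 2*1²) + 403) = 88662 - (-129 + (-3 + 2*1) + 403) = 88662 - (-129 + (-3 + 2) + 403) = 88662 - (-129 - 1 + 403) = 88662 - 1*273 = 88662 - 273 = 88389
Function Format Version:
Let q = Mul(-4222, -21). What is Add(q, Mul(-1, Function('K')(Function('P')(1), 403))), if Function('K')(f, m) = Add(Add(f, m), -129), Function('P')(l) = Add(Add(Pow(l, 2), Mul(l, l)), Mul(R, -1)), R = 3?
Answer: 88389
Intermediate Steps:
Function('P')(l) = Add(-3, Mul(2, Pow(l, 2))) (Function('P')(l) = Add(Add(Pow(l, 2), Mul(l, l)), Mul(3, -1)) = Add(Add(Pow(l, 2), Pow(l, 2)), -3) = Add(Mul(2, Pow(l, 2)), -3) = Add(-3, Mul(2, Pow(l, 2))))
Function('K')(f, m) = Add(-129, f, m)
q = 88662
Add(q, Mul(-1, Function('K')(Function('P')(1), 403))) = Add(88662, Mul(-1, Add(-129, Add(-3, Mul(2, Pow(1, 2))), 403))) = Add(88662, Mul(-1, Add(-129, Add(-3, Mul(2, 1)), 403))) = Add(88662, Mul(-1, Add(-129, Add(-3, 2), 403))) = Add(88662, Mul(-1, Add(-129, -1, 403))) = Add(88662, Mul(-1, 273)) = Add(88662, -273) = 88389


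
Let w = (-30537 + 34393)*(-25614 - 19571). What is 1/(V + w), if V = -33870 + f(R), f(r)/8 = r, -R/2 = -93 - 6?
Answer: -1/174265646 ≈ -5.7384e-9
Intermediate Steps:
R = 198 (R = -2*(-93 - 6) = -2*(-99) = 198)
f(r) = 8*r
w = -174233360 (w = 3856*(-45185) = -174233360)
V = -32286 (V = -33870 + 8*198 = -33870 + 1584 = -32286)
1/(V + w) = 1/(-32286 - 174233360) = 1/(-174265646) = -1/174265646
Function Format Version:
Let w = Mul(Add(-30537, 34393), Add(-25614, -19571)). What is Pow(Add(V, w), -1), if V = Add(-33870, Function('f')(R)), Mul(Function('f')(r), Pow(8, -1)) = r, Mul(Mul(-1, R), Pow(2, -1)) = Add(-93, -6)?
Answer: Rational(-1, 174265646) ≈ -5.7384e-9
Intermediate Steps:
R = 198 (R = Mul(-2, Add(-93, -6)) = Mul(-2, -99) = 198)
Function('f')(r) = Mul(8, r)
w = -174233360 (w = Mul(3856, -45185) = -174233360)
V = -32286 (V = Add(-33870, Mul(8, 198)) = Add(-33870, 1584) = -32286)
Pow(Add(V, w), -1) = Pow(Add(-32286, -174233360), -1) = Pow(-174265646, -1) = Rational(-1, 174265646)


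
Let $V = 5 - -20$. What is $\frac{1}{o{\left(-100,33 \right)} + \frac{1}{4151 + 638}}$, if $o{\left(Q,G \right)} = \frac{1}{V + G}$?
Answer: $\frac{277762}{4847} \approx 57.306$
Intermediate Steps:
$V = 25$ ($V = 5 + 20 = 25$)
$o{\left(Q,G \right)} = \frac{1}{25 + G}$
$\frac{1}{o{\left(-100,33 \right)} + \frac{1}{4151 + 638}} = \frac{1}{\frac{1}{25 + 33} + \frac{1}{4151 + 638}} = \frac{1}{\frac{1}{58} + \frac{1}{4789}} = \frac{1}{\frac{4847}{277762}} = \frac{277762}{4847}$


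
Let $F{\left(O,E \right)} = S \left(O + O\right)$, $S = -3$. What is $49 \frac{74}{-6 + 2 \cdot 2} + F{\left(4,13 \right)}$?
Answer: $-1837$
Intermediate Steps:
$F{\left(O,E \right)} = - 6 O$ ($F{\left(O,E \right)} = - 3 \left(O + O\right) = - 3 \cdot 2 O = - 6 O$)
$49 \frac{74}{-6 + 2 \cdot 2} + F{\left(4,13 \right)} = 49 \frac{74}{-6 + 2 \cdot 2} - 24 = 49 \frac{74}{-6 + 4} - 24 = 49 \frac{74}{-2} - 24 = 49 \cdot 74 \left(- \frac{1}{2}\right) - 24 = 49 \left(-37\right) - 24 = -1813 - 24 = -1837$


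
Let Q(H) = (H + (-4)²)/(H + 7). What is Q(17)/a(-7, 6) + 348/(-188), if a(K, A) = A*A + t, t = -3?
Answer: -2041/1128 ≈ -1.8094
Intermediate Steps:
a(K, A) = -3 + A² (a(K, A) = A*A - 3 = A² - 3 = -3 + A²)
Q(H) = (16 + H)/(7 + H) (Q(H) = (H + 16)/(7 + H) = (16 + H)/(7 + H))
Q(17)/a(-7, 6) + 348/(-188) = ((16 + 17)/(7 + 17))/(-3 + 6²) + 348/(-188) = (33/24)/(-3 + 36) + 348*(-1/188) = ((1/24)*33)/33 - 87/47 = (11/8)*(1/33) - 87/47 = 1/24 - 87/47 = -2041/1128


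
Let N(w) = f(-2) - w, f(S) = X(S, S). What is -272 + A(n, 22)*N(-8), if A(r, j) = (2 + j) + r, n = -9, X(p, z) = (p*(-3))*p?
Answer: -332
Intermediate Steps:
X(p, z) = -3*p**2 (X(p, z) = (-3*p)*p = -3*p**2)
f(S) = -3*S**2
N(w) = -12 - w (N(w) = -3*(-2)**2 - w = -3*4 - w = -12 - w)
A(r, j) = 2 + j + r
-272 + A(n, 22)*N(-8) = -272 + (2 + 22 - 9)*(-12 - 1*(-8)) = -272 + 15*(-12 + 8) = -272 + 15*(-4) = -272 - 60 = -332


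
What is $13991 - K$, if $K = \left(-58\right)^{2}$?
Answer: $10627$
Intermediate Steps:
$K = 3364$
$13991 - K = 13991 - 3364 = 10627$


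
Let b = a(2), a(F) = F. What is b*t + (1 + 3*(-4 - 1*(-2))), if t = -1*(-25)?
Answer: 45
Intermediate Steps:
b = 2
t = 25
b*t + (1 + 3*(-4 - 1*(-2))) = 2*25 + (1 + 3*(-4 - 1*(-2))) = 50 + (1 + 3*(-4 + 2)) = 50 + (1 + 3*(-2)) = 50 + (1 - 6) = 50 - 5 = 45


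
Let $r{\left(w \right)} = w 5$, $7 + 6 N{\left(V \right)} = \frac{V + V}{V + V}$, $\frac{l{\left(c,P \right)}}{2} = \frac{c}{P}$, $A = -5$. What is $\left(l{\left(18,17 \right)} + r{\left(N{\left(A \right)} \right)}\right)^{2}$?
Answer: $\frac{2401}{289} \approx 8.308$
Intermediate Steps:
$l{\left(c,P \right)} = \frac{2 c}{P}$ ($l{\left(c,P \right)} = 2 \frac{c}{P} = \frac{2 c}{P}$)
$N{\left(V \right)} = -1$ ($N{\left(V \right)} = - \frac{7}{6} + \frac{\left(V + V\right) \frac{1}{V + V}}{6} = - \frac{7}{6} + \frac{2 V \frac{1}{2 V}}{6} = - \frac{7}{6} + \frac{1}{6} \cdot 1 = - \frac{7}{6} + \frac{1}{6} = -1$)
$r{\left(w \right)} = 5 w$
$\left(l{\left(18,17 \right)} + r{\left(N{\left(A \right)} \right)}\right)^{2} = \left(2 \cdot 18 \cdot \frac{1}{17} + 5 \left(-1\right)\right)^{2} = \left(2 \cdot 18 \cdot \frac{1}{17} - 5\right)^{2} = \left(\frac{36}{17} - 5\right)^{2} = \left(- \frac{49}{17}\right)^{2} = \frac{2401}{289}$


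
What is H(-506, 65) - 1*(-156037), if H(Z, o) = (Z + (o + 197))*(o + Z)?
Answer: 263641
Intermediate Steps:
H(Z, o) = (Z + o)*(197 + Z + o) (H(Z, o) = (Z + (197 + o))*(Z + o) = (197 + Z + o)*(Z + o) = (Z + o)*(197 + Z + o))
H(-506, 65) - 1*(-156037) = ((-506)**2 + 65**2 + 197*(-506) + 197*65 + 2*(-506)*65) - 1*(-156037) = (256036 + 4225 - 99682 + 12805 - 65780) + 156037 = 107604 + 156037 = 263641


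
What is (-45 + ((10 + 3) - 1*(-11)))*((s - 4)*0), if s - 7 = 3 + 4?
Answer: 0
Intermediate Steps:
s = 14 (s = 7 + (3 + 4) = 7 + 7 = 14)
(-45 + ((10 + 3) - 1*(-11)))*((s - 4)*0) = (-45 + ((10 + 3) - 1*(-11)))*((14 - 4)*0) = (-45 + (13 + 11))*(10*0) = (-45 + 24)*0 = -21*0 = 0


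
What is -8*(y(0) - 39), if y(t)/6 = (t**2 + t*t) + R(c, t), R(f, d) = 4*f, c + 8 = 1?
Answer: 1656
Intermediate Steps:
c = -7 (c = -8 + 1 = -7)
y(t) = -168 + 12*t**2 (y(t) = 6*((t**2 + t*t) + 4*(-7)) = 6*((t**2 + t**2) - 28) = 6*(2*t**2 - 28) = 6*(-28 + 2*t**2) = -168 + 12*t**2)
-8*(y(0) - 39) = -8*((-168 + 12*0**2) - 39) = -8*((-168 + 12*0) - 39) = -8*((-168 + 0) - 39) = -8*(-168 - 39) = -8*(-207) = 1656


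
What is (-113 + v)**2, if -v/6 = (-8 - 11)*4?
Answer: 117649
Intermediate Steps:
v = 456 (v = -6*(-8 - 11)*4 = -(-114)*4 = -6*(-76) = 456)
(-113 + v)**2 = (-113 + 456)**2 = 343**2 = 117649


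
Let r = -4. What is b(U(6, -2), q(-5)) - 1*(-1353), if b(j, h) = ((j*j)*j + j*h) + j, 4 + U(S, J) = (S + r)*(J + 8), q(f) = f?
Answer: 1833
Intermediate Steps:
U(S, J) = -4 + (-4 + S)*(8 + J) (U(S, J) = -4 + (S - 4)*(J + 8) = -4 + (-4 + S)*(8 + J))
b(j, h) = j + j³ + h*j (b(j, h) = (j²*j + h*j) + j = (j³ + h*j) + j = j + j³ + h*j)
b(U(6, -2), q(-5)) - 1*(-1353) = (-36 - 4*(-2) + 8*6 - 2*6)*(1 - 5 + (-36 - 4*(-2) + 8*6 - 2*6)²) - 1*(-1353) = (-36 + 8 + 48 - 12)*(1 - 5 + (-36 + 8 + 48 - 12)²) + 1353 = 8*(1 - 5 + 8²) + 1353 = 8*(1 - 5 + 64) + 1353 = 8*60 + 1353 = 480 + 1353 = 1833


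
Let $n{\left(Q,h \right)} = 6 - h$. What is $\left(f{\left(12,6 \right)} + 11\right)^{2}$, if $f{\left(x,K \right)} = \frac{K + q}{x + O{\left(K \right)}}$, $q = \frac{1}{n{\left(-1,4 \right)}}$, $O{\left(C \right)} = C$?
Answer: $\frac{167281}{1296} \approx 129.07$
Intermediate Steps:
$q = \frac{1}{2}$ ($q = \frac{1}{6 - 4} = \frac{1}{2} \approx 0.5$)
$f{\left(x,K \right)} = \frac{\frac{1}{2} + K}{K + x}$ ($f{\left(x,K \right)} = \frac{K + \frac{1}{2}}{x + K} = \frac{\frac{1}{2} + K}{K + x}$)
$\left(f{\left(12,6 \right)} + 11\right)^{2} = \left(\frac{\frac{1}{2} + 6}{6 + 12} + 11\right)^{2} = \left(\frac{1}{18} \cdot \frac{13}{2} + 11\right)^{2} = \left(\frac{13}{36} + 11\right)^{2} = \left(\frac{409}{36}\right)^{2} = \frac{167281}{1296}$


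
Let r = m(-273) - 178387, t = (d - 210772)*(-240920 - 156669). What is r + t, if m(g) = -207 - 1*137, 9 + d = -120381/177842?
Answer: 14903923859177485/177842 ≈ 8.3804e+10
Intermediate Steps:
d = -1720959/177842 (d = -9 - 120381/177842 = -1720959/177842 ≈ -9.6769)
m(g) = -344 (m(g) = -207 - 137 = -344)
t = 14903955645055987/177842 (t = (-1720959/177842 - 210772)*(-240920 - 156669) = -37485834983/177842*(-397589) = 14903955645055987/177842 ≈ 8.3804e+10)
r = -178731 (r = -344 - 178387 = -178731)
r + t = -178731 + 14903955645055987/177842 = 14903923859177485/177842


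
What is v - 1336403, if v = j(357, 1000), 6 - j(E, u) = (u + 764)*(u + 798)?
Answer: -4508069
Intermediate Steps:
j(E, u) = 6 - (764 + u)*(798 + u) (j(E, u) = 6 - (u + 764)*(u + 798) = 6 - (764 + u)*(798 + u))
v = -3171666 (v = -609666 - 1*1000**2 - 1562*1000 = -609666 - 1*1000000 - 1562000 = -609666 - 1000000 - 1562000 = -3171666)
v - 1336403 = -3171666 - 1336403 = -4508069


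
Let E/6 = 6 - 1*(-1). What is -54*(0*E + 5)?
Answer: -270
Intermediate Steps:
E = 42 (E = 6*(6 - 1*(-1)) = 6*(6 + 1) = 6*7 = 42)
-54*(0*E + 5) = -54*(0*42 + 5) = -54*(0 + 5) = -54*5 = -270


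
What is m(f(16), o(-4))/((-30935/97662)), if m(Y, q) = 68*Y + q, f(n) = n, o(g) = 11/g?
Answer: -211975371/61870 ≈ -3426.1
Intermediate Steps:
m(Y, q) = q + 68*Y
m(f(16), o(-4))/((-30935/97662)) = (11/(-4) + 68*16)/((-30935/97662)) = (11*(-¼) + 1088)/((-30935*1/97662)) = (-11/4 + 1088)/(-30935/97662) = (4341/4)*(-97662/30935) = -211975371/61870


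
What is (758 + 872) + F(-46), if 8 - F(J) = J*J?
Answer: -478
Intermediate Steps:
F(J) = 8 - J**2 (F(J) = 8 - J*J = 8 - J**2)
(758 + 872) + F(-46) = (758 + 872) + (8 - 1*(-46)**2) = 1630 + (8 - 1*2116) = 1630 + (8 - 2116) = 1630 - 2108 = -478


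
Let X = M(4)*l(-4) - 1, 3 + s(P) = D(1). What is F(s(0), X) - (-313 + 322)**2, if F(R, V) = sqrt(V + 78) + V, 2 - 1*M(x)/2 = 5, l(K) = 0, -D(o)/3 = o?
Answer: -82 + sqrt(77) ≈ -73.225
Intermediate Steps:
D(o) = -3*o
s(P) = -6 (s(P) = -3 - 3*1 = -3 - 3 = -6)
M(x) = -6 (M(x) = 4 - 2*5 = 4 - 10 = -6)
X = -1 (X = -6*0 - 1 = 0 - 1 = -1)
F(R, V) = V + sqrt(78 + V) (F(R, V) = sqrt(78 + V) + V = V + sqrt(78 + V))
F(s(0), X) - (-313 + 322)**2 = (-1 + sqrt(78 - 1)) - (-313 + 322)**2 = (-1 + sqrt(77)) - 1*9**2 = (-1 + sqrt(77)) - 1*81 = (-1 + sqrt(77)) - 81 = -82 + sqrt(77)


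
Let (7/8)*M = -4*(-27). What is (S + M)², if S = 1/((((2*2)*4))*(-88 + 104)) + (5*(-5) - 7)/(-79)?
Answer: 307351143033489/20041498624 ≈ 15336.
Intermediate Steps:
M = 864/7 (M = 8*(-4*(-27))/7 = (8/7)*108 = 864/7 ≈ 123.43)
S = 8271/20224 (S = 1/((4*4)*16) + (-25 - 7)*(-1/79) = (1/16)/16 - 32*(-1/79) = (1/16)*(1/16) + 32/79 = 1/256 + 32/79 = 8271/20224 ≈ 0.40897)
(S + M)² = (8271/20224 + 864/7)² = (17531433/141568)² = 307351143033489/20041498624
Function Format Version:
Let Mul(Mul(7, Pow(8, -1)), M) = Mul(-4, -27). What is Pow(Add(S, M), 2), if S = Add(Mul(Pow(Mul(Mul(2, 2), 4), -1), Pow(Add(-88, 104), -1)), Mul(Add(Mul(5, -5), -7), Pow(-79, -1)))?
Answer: Rational(307351143033489, 20041498624) ≈ 15336.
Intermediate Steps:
M = Rational(864, 7) (M = Mul(Rational(8, 7), Mul(-4, -27)) = Mul(Rational(8, 7), 108) = Rational(864, 7) ≈ 123.43)
S = Rational(8271, 20224) (S = Add(Mul(Pow(Mul(4, 4), -1), Pow(16, -1)), Mul(Add(-25, -7), Rational(-1, 79))) = Add(Mul(Pow(16, -1), Rational(1, 16)), Mul(-32, Rational(-1, 79))) = Add(Mul(Rational(1, 16), Rational(1, 16)), Rational(32, 79)) = Add(Rational(1, 256), Rational(32, 79)) = Rational(8271, 20224) ≈ 0.40897)
Pow(Add(S, M), 2) = Pow(Add(Rational(8271, 20224), Rational(864, 7)), 2) = Pow(Rational(17531433, 141568), 2) = Rational(307351143033489, 20041498624)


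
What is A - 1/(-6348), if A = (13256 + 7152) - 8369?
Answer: 76423573/6348 ≈ 12039.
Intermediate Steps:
A = 12039 (A = 20408 - 8369 = 12039)
A - 1/(-6348) = 12039 - 1/(-6348) = 12039 - 1*(-1/6348) = 12039 + 1/6348 = 76423573/6348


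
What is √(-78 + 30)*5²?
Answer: 100*I*√3 ≈ 173.21*I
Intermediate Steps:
√(-78 + 30)*5² = √(-48)*25 = (4*I*√3)*25 = 100*I*√3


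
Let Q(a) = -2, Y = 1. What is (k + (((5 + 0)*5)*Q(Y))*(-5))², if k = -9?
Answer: 58081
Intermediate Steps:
(k + (((5 + 0)*5)*Q(Y))*(-5))² = (-9 + (((5 + 0)*5)*(-2))*(-5))² = (-9 + ((5*5)*(-2))*(-5))² = (-9 + (25*(-2))*(-5))² = (-9 - 50*(-5))² = (-9 + 250)² = 241² = 58081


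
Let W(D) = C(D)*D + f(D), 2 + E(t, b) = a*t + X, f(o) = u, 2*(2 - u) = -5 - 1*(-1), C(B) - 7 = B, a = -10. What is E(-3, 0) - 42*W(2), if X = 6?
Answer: -890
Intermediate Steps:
C(B) = 7 + B
u = 4 (u = 2 - (-5 - 1*(-1))/2 = 2 - (-5 + 1)/2 = 2 - 1/2*(-4) = 2 + 2 = 4)
f(o) = 4
E(t, b) = 4 - 10*t (E(t, b) = -2 + (-10*t + 6) = -2 + (6 - 10*t) = 4 - 10*t)
W(D) = 4 + D*(7 + D) (W(D) = (7 + D)*D + 4 = D*(7 + D) + 4 = 4 + D*(7 + D))
E(-3, 0) - 42*W(2) = (4 - 10*(-3)) - 42*(4 + 2*(7 + 2)) = (4 + 30) - 42*(4 + 2*9) = 34 - 42*(4 + 18) = 34 - 42*22 = 34 - 924 = -890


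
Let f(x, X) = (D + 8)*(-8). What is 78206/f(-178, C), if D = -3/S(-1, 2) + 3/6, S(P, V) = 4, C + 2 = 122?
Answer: -39103/31 ≈ -1261.4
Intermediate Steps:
C = 120 (C = -2 + 122 = 120)
D = -1/4 (D = -3/4 + 3/6 = -3*1/4 + 3*(1/6) = -3/4 + 1/2 = -1/4 ≈ -0.25000)
f(x, X) = -62 (f(x, X) = (-1/4 + 8)*(-8) = (31/4)*(-8) = -62)
78206/f(-178, C) = 78206/(-62) = 78206*(-1/62) = -39103/31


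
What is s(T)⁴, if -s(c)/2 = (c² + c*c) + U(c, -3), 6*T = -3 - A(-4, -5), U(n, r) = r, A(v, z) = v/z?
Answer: 956720690641/2562890625 ≈ 373.30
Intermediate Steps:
T = -19/30 (T = (-3 - (-4)/(-5))/6 = (-3 - (-4)*(-1)/5)/6 = (-3 - 1*⅘)/6 = (-3 - ⅘)/6 = (⅙)*(-19/5) = -19/30 ≈ -0.63333)
s(c) = 6 - 4*c² (s(c) = -2*((c² + c*c) - 3) = -2*((c² + c²) - 3) = -2*(2*c² - 3) = -2*(-3 + 2*c²) = 6 - 4*c²)
s(T)⁴ = (6 - 4*(-19/30)²)⁴ = (6 - 4*361/900)⁴ = (6 - 361/225)⁴ = (989/225)⁴ = 956720690641/2562890625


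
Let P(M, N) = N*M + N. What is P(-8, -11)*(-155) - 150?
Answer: -12085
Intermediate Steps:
P(M, N) = N + M*N (P(M, N) = M*N + N = N + M*N)
P(-8, -11)*(-155) - 150 = -11*(1 - 8)*(-155) - 150 = -11*(-7)*(-155) - 150 = 77*(-155) - 150 = -11935 - 150 = -12085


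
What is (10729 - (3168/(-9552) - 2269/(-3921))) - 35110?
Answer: -19024175044/780279 ≈ -24381.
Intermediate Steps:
(10729 - (3168/(-9552) - 2269/(-3921))) - 35110 = (10729 - (3168*(-1/9552) - 2269*(-1/3921))) - 35110 = (10729 - (-66/199 + 2269/3921)) - 35110 = (10729 - 1*192745/780279) - 35110 = (10729 - 192745/780279) - 35110 = 8371420646/780279 - 35110 = -19024175044/780279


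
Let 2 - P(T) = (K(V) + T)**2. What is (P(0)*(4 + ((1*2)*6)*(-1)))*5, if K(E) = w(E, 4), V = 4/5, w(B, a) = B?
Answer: -272/5 ≈ -54.400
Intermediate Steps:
V = 4/5 (V = 4*(1/5) = 4/5 ≈ 0.80000)
K(E) = E
P(T) = 2 - (4/5 + T)**2
(P(0)*(4 + ((1*2)*6)*(-1)))*5 = ((2 - (4 + 5*0)**2/25)*(4 + ((1*2)*6)*(-1)))*5 = ((2 - (4 + 0)**2/25)*(4 + (2*6)*(-1)))*5 = ((2 - 1/25*4**2)*(4 + 12*(-1)))*5 = ((2 - 1/25*16)*(4 - 12))*5 = ((2 - 16/25)*(-8))*5 = ((34/25)*(-8))*5 = -272/25*5 = -272/5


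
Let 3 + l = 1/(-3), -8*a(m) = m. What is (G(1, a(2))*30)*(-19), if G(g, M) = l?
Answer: 1900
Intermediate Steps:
a(m) = -m/8
l = -10/3 (l = -3 + 1/(-3) = -3 - ⅓ = -10/3 ≈ -3.3333)
G(g, M) = -10/3
(G(1, a(2))*30)*(-19) = -10/3*30*(-19) = -100*(-19) = 1900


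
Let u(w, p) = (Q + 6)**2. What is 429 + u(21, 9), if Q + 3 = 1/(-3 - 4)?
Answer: 21421/49 ≈ 437.16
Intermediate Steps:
Q = -22/7 (Q = -3 + 1/(-3 - 4) = -3 + 1/(-7) = -3 - 1/7 = -22/7 ≈ -3.1429)
u(w, p) = 400/49 (u(w, p) = (-22/7 + 6)**2 = (20/7)**2 = 400/49)
429 + u(21, 9) = 429 + 400/49 = 21421/49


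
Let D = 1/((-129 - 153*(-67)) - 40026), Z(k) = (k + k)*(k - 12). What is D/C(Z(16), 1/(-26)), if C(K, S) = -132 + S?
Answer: 13/51330216 ≈ 2.5326e-7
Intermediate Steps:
Z(k) = 2*k*(-12 + k) (Z(k) = (2*k)*(-12 + k) = 2*k*(-12 + k))
D = -1/29904 (D = 1/((-129 + 10251) - 40026) = 1/(10122 - 40026) = 1/(-29904) = -1/29904 ≈ -3.3440e-5)
D/C(Z(16), 1/(-26)) = -1/(29904*(-132 + 1/(-26))) = -1/(29904*(-132 - 1/26)) = -1/(29904*(-3433/26)) = -1/29904*(-26/3433) = 13/51330216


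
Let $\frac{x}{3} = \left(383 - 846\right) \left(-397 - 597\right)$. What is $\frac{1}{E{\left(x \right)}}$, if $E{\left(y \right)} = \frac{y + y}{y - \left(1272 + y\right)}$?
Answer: $- \frac{106}{230111} \approx -0.00046065$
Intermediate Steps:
$x = 1380666$ ($x = 3 \left(383 - 846\right) \left(-397 - 597\right) = 3 \left(\left(-463\right) \left(-994\right)\right) = 3 \cdot 460222 = 1380666$)
$E{\left(y \right)} = - \frac{y}{636}$ ($E{\left(y \right)} = \frac{2 y}{-1272} = 2 y \left(- \frac{1}{1272}\right) = - \frac{y}{636}$)
$\frac{1}{E{\left(x \right)}} = \frac{1}{\left(- \frac{1}{636}\right) 1380666} = \frac{1}{- \frac{230111}{106}} = - \frac{106}{230111}$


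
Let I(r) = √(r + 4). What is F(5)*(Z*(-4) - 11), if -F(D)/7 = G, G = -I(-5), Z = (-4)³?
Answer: 1715*I ≈ 1715.0*I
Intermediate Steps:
Z = -64
I(r) = √(4 + r)
G = -I (G = -√(4 - 5) = -√(-1) = -I ≈ -1.0*I)
F(D) = 7*I (F(D) = -(-7)*I = 7*I)
F(5)*(Z*(-4) - 11) = (7*I)*(-64*(-4) - 11) = (7*I)*(256 - 11) = (7*I)*245 = 1715*I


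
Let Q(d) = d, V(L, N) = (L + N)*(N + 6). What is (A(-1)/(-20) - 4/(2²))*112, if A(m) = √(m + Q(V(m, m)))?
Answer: -112 - 28*I*√11/5 ≈ -112.0 - 18.573*I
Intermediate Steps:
V(L, N) = (6 + N)*(L + N) (V(L, N) = (L + N)*(6 + N) = (6 + N)*(L + N))
A(m) = √(2*m² + 13*m) (A(m) = √(m + (m² + 6*m + 6*m + m*m)) = √(m + (m² + 6*m + 6*m + m²)) = √(m + (2*m² + 12*m)) = √(2*m² + 13*m))
(A(-1)/(-20) - 4/(2²))*112 = (√(-(13 + 2*(-1)))/(-20) - 4/(2²))*112 = (√(-(13 - 2))*(-1/20) - 4/4)*112 = (√(-1*11)*(-1/20) - 4*¼)*112 = (√(-11)*(-1/20) - 1)*112 = ((I*√11)*(-1/20) - 1)*112 = (-I*√11/20 - 1)*112 = (-1 - I*√11/20)*112 = -112 - 28*I*√11/5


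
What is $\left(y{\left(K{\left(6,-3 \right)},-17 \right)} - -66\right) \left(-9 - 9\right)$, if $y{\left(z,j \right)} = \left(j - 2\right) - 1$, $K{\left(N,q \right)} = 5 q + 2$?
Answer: $-828$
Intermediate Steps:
$K{\left(N,q \right)} = 2 + 5 q$
$y{\left(z,j \right)} = -3 + j$ ($y{\left(z,j \right)} = \left(-2 + j\right) - 1 = -3 + j$)
$\left(y{\left(K{\left(6,-3 \right)},-17 \right)} - -66\right) \left(-9 - 9\right) = \left(\left(-3 - 17\right) - -66\right) \left(-9 - 9\right) = \left(-20 + 66\right) \left(-9 - 9\right) = 46 \left(-18\right) = -828$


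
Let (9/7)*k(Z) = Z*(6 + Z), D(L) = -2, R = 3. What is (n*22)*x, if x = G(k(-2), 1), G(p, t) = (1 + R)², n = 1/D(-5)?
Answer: -176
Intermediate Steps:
k(Z) = 7*Z*(6 + Z)/9 (k(Z) = 7*(Z*(6 + Z))/9 = 7*Z*(6 + Z)/9)
n = -½ (n = 1/(-2) = -½ ≈ -0.50000)
G(p, t) = 16 (G(p, t) = (1 + 3)² = 4² = 16)
x = 16
(n*22)*x = -½*22*16 = -11*16 = -176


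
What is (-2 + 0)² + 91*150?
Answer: 13654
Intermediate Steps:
(-2 + 0)² + 91*150 = (-2)² + 13650 = 4 + 13650 = 13654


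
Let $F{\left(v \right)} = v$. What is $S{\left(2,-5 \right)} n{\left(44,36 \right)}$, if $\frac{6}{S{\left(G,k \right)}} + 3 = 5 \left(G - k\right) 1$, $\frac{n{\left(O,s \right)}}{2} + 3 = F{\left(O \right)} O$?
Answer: $\frac{5799}{8} \approx 724.88$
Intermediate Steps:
$n{\left(O,s \right)} = -6 + 2 O^{2}$ ($n{\left(O,s \right)} = -6 + 2 O O = -6 + 2 O^{2}$)
$S{\left(G,k \right)} = \frac{6}{-3 - 5 k + 5 G}$ ($S{\left(G,k \right)} = \frac{6}{-3 + 5 \left(G - k\right) 1} = \frac{6}{-3 + \left(- 5 k + 5 G\right) 1} = \frac{6}{-3 + \left(- 5 k + 5 G\right)} = \frac{6}{-3 - 5 k + 5 G}$)
$S{\left(2,-5 \right)} n{\left(44,36 \right)} = - \frac{6}{3 - 10 + 5 \left(-5\right)} \left(-6 + 2 \cdot 44^{2}\right) = - \frac{6}{3 - 10 - 25} \left(-6 + 2 \cdot 1936\right) = - \frac{6}{-32} \left(-6 + 3872\right) = \left(-6\right) \left(- \frac{1}{32}\right) 3866 = \frac{3}{16} \cdot 3866 = \frac{5799}{8}$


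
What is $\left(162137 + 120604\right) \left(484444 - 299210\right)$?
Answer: $52373246394$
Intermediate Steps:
$\left(162137 + 120604\right) \left(484444 - 299210\right) = 282741 \cdot 185234 = 52373246394$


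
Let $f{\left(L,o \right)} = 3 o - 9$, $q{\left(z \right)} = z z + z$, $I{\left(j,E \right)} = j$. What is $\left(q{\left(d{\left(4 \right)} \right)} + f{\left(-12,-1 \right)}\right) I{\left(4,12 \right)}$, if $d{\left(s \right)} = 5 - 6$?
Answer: $-48$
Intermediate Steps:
$d{\left(s \right)} = -1$ ($d{\left(s \right)} = 5 - 6 = -1$)
$q{\left(z \right)} = z + z^{2}$ ($q{\left(z \right)} = z^{2} + z = z + z^{2}$)
$f{\left(L,o \right)} = -9 + 3 o$
$\left(q{\left(d{\left(4 \right)} \right)} + f{\left(-12,-1 \right)}\right) I{\left(4,12 \right)} = \left(- (1 - 1) + \left(-9 + 3 \left(-1\right)\right)\right) 4 = \left(\left(-1\right) 0 - 12\right) 4 = \left(0 - 12\right) 4 = \left(-12\right) 4 = -48$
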